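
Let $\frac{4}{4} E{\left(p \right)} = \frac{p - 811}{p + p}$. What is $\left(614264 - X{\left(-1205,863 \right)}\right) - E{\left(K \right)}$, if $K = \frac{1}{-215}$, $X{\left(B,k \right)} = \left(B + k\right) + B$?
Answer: $528628$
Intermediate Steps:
$X{\left(B,k \right)} = k + 2 B$
$K = - \frac{1}{215} \approx -0.0046512$
$E{\left(p \right)} = \frac{-811 + p}{2 p}$ ($E{\left(p \right)} = \frac{p - 811}{p + p} = \frac{-811 + p}{2 p}$)
$\left(614264 - X{\left(-1205,863 \right)}\right) - E{\left(K \right)} = \left(614264 - \left(863 + 2 \left(-1205\right)\right)\right) - \frac{-811 - \frac{1}{215}}{2 \left(- \frac{1}{215}\right)} = \left(614264 - \left(863 - 2410\right)\right) - \frac{1}{2} \left(-215\right) \left(- \frac{174366}{215}\right) = \left(614264 - -1547\right) - 87183 = \left(614264 + 1547\right) - 87183 = 615811 - 87183 = 528628$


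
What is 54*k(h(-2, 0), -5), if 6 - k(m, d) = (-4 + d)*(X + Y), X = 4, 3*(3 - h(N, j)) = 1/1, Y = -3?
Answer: 810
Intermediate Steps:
h(N, j) = 8/3 (h(N, j) = 3 - ⅓/1 = 3 - ⅓*1 = 3 - ⅓ = 8/3)
k(m, d) = 10 - d (k(m, d) = 6 - (-4 + d)*(4 - 3) = 6 - (-4 + d) = 6 + (4 - d) = 10 - d)
54*k(h(-2, 0), -5) = 54*(10 - 1*(-5)) = 54*(10 + 5) = 54*15 = 810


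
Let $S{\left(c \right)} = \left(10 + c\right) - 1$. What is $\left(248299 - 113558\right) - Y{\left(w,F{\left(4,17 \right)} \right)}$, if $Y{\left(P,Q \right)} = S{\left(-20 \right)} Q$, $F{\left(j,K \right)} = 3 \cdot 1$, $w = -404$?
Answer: $134774$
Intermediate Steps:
$F{\left(j,K \right)} = 3$
$S{\left(c \right)} = 9 + c$
$Y{\left(P,Q \right)} = - 11 Q$ ($Y{\left(P,Q \right)} = \left(9 - 20\right) Q = - 11 Q$)
$\left(248299 - 113558\right) - Y{\left(w,F{\left(4,17 \right)} \right)} = \left(248299 - 113558\right) - \left(-11\right) 3 = \left(248299 - 113558\right) - -33 = 134741 + 33 = 134774$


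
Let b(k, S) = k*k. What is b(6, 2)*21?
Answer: 756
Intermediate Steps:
b(k, S) = k²
b(6, 2)*21 = 6²*21 = 36*21 = 756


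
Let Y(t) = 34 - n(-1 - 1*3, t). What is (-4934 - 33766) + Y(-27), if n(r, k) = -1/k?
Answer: -1043983/27 ≈ -38666.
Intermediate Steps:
Y(t) = 34 + 1/t (Y(t) = 34 - (-1)/t = 34 + 1/t)
(-4934 - 33766) + Y(-27) = (-4934 - 33766) + (34 + 1/(-27)) = -38700 + (34 - 1/27) = -38700 + 917/27 = -1043983/27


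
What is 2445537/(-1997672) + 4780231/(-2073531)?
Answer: -14620230403379/4142234819832 ≈ -3.5296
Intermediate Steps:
2445537/(-1997672) + 4780231/(-2073531) = 2445537*(-1/1997672) + 4780231*(-1/2073531) = -2445537/1997672 - 4780231/2073531 = -14620230403379/4142234819832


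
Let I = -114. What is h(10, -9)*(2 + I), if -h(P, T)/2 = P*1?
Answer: 2240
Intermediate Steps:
h(P, T) = -2*P
h(10, -9)*(2 + I) = (-2*10)*(2 - 114) = -20*(-112) = 2240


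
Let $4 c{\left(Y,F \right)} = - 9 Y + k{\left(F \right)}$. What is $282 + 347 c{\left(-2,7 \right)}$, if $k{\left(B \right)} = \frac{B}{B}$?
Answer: $\frac{7721}{4} \approx 1930.3$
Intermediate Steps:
$k{\left(B \right)} = 1$
$c{\left(Y,F \right)} = \frac{1}{4} - \frac{9 Y}{4}$ ($c{\left(Y,F \right)} = \frac{- 9 Y + 1}{4} = \frac{1 - 9 Y}{4} = \frac{1}{4} - \frac{9 Y}{4}$)
$282 + 347 c{\left(-2,7 \right)} = 282 + 347 \left(\frac{1}{4} - - \frac{9}{2}\right) = 282 + 347 \left(\frac{1}{4} + \frac{9}{2}\right) = 282 + 347 \cdot \frac{19}{4} = 282 + \frac{6593}{4} = \frac{7721}{4}$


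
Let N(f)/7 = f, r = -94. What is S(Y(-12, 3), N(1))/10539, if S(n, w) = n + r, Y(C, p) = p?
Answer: -91/10539 ≈ -0.0086346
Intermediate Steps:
N(f) = 7*f
S(n, w) = -94 + n (S(n, w) = n - 94 = -94 + n)
S(Y(-12, 3), N(1))/10539 = (-94 + 3)/10539 = -91*1/10539 = -91/10539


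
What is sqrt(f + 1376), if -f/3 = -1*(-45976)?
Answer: 26*I*sqrt(202) ≈ 369.53*I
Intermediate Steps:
f = -137928 (f = -(-3)*(-45976) = -3*45976 = -137928)
sqrt(f + 1376) = sqrt(-137928 + 1376) = sqrt(-136552) = 26*I*sqrt(202)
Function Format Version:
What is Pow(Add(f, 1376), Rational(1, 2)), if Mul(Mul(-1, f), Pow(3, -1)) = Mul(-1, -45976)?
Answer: Mul(26, I, Pow(202, Rational(1, 2))) ≈ Mul(369.53, I)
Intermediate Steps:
f = -137928 (f = Mul(-3, Mul(-1, -45976)) = Mul(-3, 45976) = -137928)
Pow(Add(f, 1376), Rational(1, 2)) = Pow(Add(-137928, 1376), Rational(1, 2)) = Pow(-136552, Rational(1, 2)) = Mul(26, I, Pow(202, Rational(1, 2)))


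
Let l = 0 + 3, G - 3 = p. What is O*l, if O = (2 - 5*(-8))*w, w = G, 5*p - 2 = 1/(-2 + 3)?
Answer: 2268/5 ≈ 453.60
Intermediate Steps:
p = 3/5 (p = 2/5 + 1/(5*(-2 + 3)) = 2/5 + (1/5)/1 = 2/5 + (1/5)*1 = 2/5 + 1/5 = 3/5 ≈ 0.60000)
G = 18/5 (G = 3 + 3/5 = 18/5 ≈ 3.6000)
l = 3
w = 18/5 ≈ 3.6000
O = 756/5 (O = (2 - 5*(-8))*(18/5) = (2 + 40)*(18/5) = 42*(18/5) = 756/5 ≈ 151.20)
O*l = (756/5)*3 = 2268/5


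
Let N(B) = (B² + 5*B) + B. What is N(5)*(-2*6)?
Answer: -660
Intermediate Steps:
N(B) = B² + 6*B
N(5)*(-2*6) = (5*(6 + 5))*(-2*6) = (5*11)*(-12) = 55*(-12) = -660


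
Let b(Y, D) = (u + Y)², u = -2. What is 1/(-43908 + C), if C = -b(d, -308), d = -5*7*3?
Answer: -1/55357 ≈ -1.8065e-5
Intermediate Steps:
d = -105 (d = -35*3 = -105)
b(Y, D) = (-2 + Y)²
C = -11449 (C = -(-2 - 105)² = -1*(-107)² = -1*11449 = -11449)
1/(-43908 + C) = 1/(-43908 - 11449) = 1/(-55357) = -1/55357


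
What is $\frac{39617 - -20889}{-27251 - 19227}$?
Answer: $- \frac{30253}{23239} \approx -1.3018$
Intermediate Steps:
$\frac{39617 - -20889}{-27251 - 19227} = \frac{39617 + 20889}{-46478} = 60506 \left(- \frac{1}{46478}\right) = - \frac{30253}{23239}$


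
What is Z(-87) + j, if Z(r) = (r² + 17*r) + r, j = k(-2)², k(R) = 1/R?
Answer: 24013/4 ≈ 6003.3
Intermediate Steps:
j = ¼ (j = (1/(-2))² = (-½)² = ¼ ≈ 0.25000)
Z(r) = r² + 18*r
Z(-87) + j = -87*(18 - 87) + ¼ = -87*(-69) + ¼ = 6003 + ¼ = 24013/4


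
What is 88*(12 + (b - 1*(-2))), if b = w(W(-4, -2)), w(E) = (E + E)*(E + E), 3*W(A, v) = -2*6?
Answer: 6864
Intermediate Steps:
W(A, v) = -4 (W(A, v) = (-2*6)/3 = (1/3)*(-12) = -4)
w(E) = 4*E**2 (w(E) = (2*E)*(2*E) = 4*E**2)
b = 64 (b = 4*(-4)**2 = 4*16 = 64)
88*(12 + (b - 1*(-2))) = 88*(12 + (64 - 1*(-2))) = 88*(12 + (64 + 2)) = 88*(12 + 66) = 88*78 = 6864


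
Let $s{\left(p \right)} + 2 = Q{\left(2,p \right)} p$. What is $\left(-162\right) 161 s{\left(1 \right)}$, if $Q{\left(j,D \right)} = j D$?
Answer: $0$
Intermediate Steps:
$Q{\left(j,D \right)} = D j$
$s{\left(p \right)} = -2 + 2 p^{2}$ ($s{\left(p \right)} = -2 + p 2 p = -2 + 2 p p = -2 + 2 p^{2}$)
$\left(-162\right) 161 s{\left(1 \right)} = \left(-162\right) 161 \left(-2 + 2 \cdot 1^{2}\right) = - 26082 \left(-2 + 2 \cdot 1\right) = - 26082 \left(-2 + 2\right) = \left(-26082\right) 0 = 0$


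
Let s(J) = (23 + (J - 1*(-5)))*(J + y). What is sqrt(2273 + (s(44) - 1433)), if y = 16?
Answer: 2*sqrt(1290) ≈ 71.833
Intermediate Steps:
s(J) = (16 + J)*(28 + J) (s(J) = (23 + (J - 1*(-5)))*(J + 16) = (23 + (J + 5))*(16 + J) = (23 + (5 + J))*(16 + J) = (28 + J)*(16 + J) = (16 + J)*(28 + J))
sqrt(2273 + (s(44) - 1433)) = sqrt(2273 + ((448 + 44**2 + 44*44) - 1433)) = sqrt(2273 + ((448 + 1936 + 1936) - 1433)) = sqrt(2273 + (4320 - 1433)) = sqrt(2273 + 2887) = sqrt(5160) = 2*sqrt(1290)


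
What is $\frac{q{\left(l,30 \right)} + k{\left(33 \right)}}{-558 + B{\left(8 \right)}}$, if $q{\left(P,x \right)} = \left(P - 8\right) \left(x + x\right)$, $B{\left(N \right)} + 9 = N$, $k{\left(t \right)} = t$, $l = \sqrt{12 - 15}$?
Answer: $\frac{447}{559} - \frac{60 i \sqrt{3}}{559} \approx 0.79964 - 0.18591 i$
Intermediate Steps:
$l = i \sqrt{3}$ ($l = \sqrt{-3} = i \sqrt{3} \approx 1.732 i$)
$B{\left(N \right)} = -9 + N$
$q{\left(P,x \right)} = 2 x \left(-8 + P\right)$ ($q{\left(P,x \right)} = \left(-8 + P\right) 2 x = 2 x \left(-8 + P\right)$)
$\frac{q{\left(l,30 \right)} + k{\left(33 \right)}}{-558 + B{\left(8 \right)}} = \frac{2 \cdot 30 \left(-8 + i \sqrt{3}\right) + 33}{-558 + \left(-9 + 8\right)} = \frac{\left(-480 + 60 i \sqrt{3}\right) + 33}{-558 - 1} = \frac{-447 + 60 i \sqrt{3}}{-559} = \left(-447 + 60 i \sqrt{3}\right) \left(- \frac{1}{559}\right) = \frac{447}{559} - \frac{60 i \sqrt{3}}{559}$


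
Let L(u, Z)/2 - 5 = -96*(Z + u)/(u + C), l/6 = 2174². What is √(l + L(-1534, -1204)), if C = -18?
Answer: √266814092362/97 ≈ 5325.2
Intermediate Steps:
l = 28357656 (l = 6*2174² = 6*4726276 = 28357656)
L(u, Z) = 10 - 192*(Z + u)/(-18 + u) (L(u, Z) = 10 + 2*(-96*(Z + u)/(u - 18)) = 10 + 2*(-96*(Z + u)/(-18 + u)) = 10 - 192*(Z + u)/(-18 + u))
√(l + L(-1534, -1204)) = √(28357656 + 2*(-90 - 96*(-1204) - 91*(-1534))/(-18 - 1534)) = √(28357656 + 2*(-90 + 115584 + 139594)/(-1552)) = √(28357656 + 2*(-1/1552)*255088) = √(28357656 - 31886/97) = √(2750660746/97) = √266814092362/97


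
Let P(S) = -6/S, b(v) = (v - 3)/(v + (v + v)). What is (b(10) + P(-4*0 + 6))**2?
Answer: 529/900 ≈ 0.58778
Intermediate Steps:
b(v) = (-3 + v)/(3*v) (b(v) = (-3 + v)/(v + 2*v) = (-3 + v)/((3*v)) = (-3 + v)*(1/(3*v)) = (-3 + v)/(3*v))
(b(10) + P(-4*0 + 6))**2 = ((1/3)*(-3 + 10)/10 - 6/(-4*0 + 6))**2 = ((1/3)*(1/10)*7 - 6/(0 + 6))**2 = (7/30 - 6/6)**2 = (7/30 - 6*1/6)**2 = (7/30 - 1)**2 = (-23/30)**2 = 529/900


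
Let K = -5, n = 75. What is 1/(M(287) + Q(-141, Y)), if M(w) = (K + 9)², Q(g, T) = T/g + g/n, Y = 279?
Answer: 1175/14266 ≈ 0.082364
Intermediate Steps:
Q(g, T) = g/75 + T/g (Q(g, T) = T/g + g/75 = g/75 + T/g)
M(w) = 16 (M(w) = (-5 + 9)² = 4² = 16)
1/(M(287) + Q(-141, Y)) = 1/(16 + ((1/75)*(-141) + 279/(-141))) = 1/(16 + (-47/25 + 279*(-1/141))) = 1/(16 + (-47/25 - 93/47)) = 1/(16 - 4534/1175) = 1/(14266/1175) = 1175/14266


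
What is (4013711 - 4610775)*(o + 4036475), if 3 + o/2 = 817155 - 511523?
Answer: -2774994055912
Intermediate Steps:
o = 611258 (o = -6 + 2*(817155 - 511523) = -6 + 2*305632 = -6 + 611264 = 611258)
(4013711 - 4610775)*(o + 4036475) = (4013711 - 4610775)*(611258 + 4036475) = -597064*4647733 = -2774994055912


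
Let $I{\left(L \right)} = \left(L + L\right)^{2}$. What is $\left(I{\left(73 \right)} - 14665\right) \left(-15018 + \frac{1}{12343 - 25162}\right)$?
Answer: $- \frac{426807402231}{4273} \approx -9.9885 \cdot 10^{7}$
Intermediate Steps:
$I{\left(L \right)} = 4 L^{2}$ ($I{\left(L \right)} = \left(2 L\right)^{2} = 4 L^{2}$)
$\left(I{\left(73 \right)} - 14665\right) \left(-15018 + \frac{1}{12343 - 25162}\right) = \left(4 \cdot 73^{2} - 14665\right) \left(-15018 + \frac{1}{12343 - 25162}\right) = \left(4 \cdot 5329 - 14665\right) \left(-15018 + \frac{1}{-12819}\right) = \left(21316 - 14665\right) \left(-15018 - \frac{1}{12819}\right) = 6651 \left(- \frac{192515743}{12819}\right) = - \frac{426807402231}{4273}$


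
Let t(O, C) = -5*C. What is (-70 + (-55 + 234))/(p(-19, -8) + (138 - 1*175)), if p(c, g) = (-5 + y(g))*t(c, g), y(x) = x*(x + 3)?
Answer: 109/1363 ≈ 0.079971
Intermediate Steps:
y(x) = x*(3 + x)
p(c, g) = -5*g*(-5 + g*(3 + g)) (p(c, g) = (-5 + g*(3 + g))*(-5*g) = -5*g*(-5 + g*(3 + g)))
(-70 + (-55 + 234))/(p(-19, -8) + (138 - 1*175)) = (-70 + (-55 + 234))/(-5*(-8)*(-5 - 8*(3 - 8)) + (138 - 1*175)) = (-70 + 179)/(-5*(-8)*(-5 - 8*(-5)) + (138 - 175)) = 109/(-5*(-8)*(-5 + 40) - 37) = 109/(-5*(-8)*35 - 37) = 109/(1400 - 37) = 109/1363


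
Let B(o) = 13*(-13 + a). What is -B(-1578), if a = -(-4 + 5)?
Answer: 182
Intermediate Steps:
a = -1 (a = -1*1 = -1)
B(o) = -182 (B(o) = 13*(-13 - 1) = 13*(-14) = -182)
-B(-1578) = -1*(-182) = 182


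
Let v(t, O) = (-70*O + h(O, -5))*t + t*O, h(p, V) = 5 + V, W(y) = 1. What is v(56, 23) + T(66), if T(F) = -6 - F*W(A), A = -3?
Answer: -88944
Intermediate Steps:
T(F) = -6 - F
v(t, O) = -69*O*t (v(t, O) = (-70*O + (5 - 5))*t + t*O = (-70*O + 0)*t + O*t = (-70*O)*t + O*t = -70*O*t + O*t = -69*O*t)
v(56, 23) + T(66) = -69*23*56 + (-6 - 1*66) = -88872 + (-6 - 66) = -88872 - 72 = -88944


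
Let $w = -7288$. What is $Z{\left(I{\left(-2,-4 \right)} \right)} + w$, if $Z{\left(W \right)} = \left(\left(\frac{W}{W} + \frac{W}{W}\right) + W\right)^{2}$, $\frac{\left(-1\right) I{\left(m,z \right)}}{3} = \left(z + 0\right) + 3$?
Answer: $-7263$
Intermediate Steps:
$I{\left(m,z \right)} = -9 - 3 z$ ($I{\left(m,z \right)} = - 3 \left(\left(z + 0\right) + 3\right) = - 3 \left(z + 3\right) = - 3 \left(3 + z\right) = -9 - 3 z$)
$Z{\left(W \right)} = \left(2 + W\right)^{2}$ ($Z{\left(W \right)} = \left(\left(1 + 1\right) + W\right)^{2} = \left(2 + W\right)^{2}$)
$Z{\left(I{\left(-2,-4 \right)} \right)} + w = \left(2 - -3\right)^{2} - 7288 = \left(2 + \left(-9 + 12\right)\right)^{2} - 7288 = \left(2 + 3\right)^{2} - 7288 = 5^{2} - 7288 = 25 - 7288 = -7263$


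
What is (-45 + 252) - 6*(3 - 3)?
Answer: 207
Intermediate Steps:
(-45 + 252) - 6*(3 - 3) = 207 - 6*0 = 207 + 0 = 207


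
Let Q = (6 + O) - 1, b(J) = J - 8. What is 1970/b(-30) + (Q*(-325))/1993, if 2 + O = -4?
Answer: -1956930/37867 ≈ -51.679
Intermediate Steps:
O = -6 (O = -2 - 4 = -6)
b(J) = -8 + J
Q = -1 (Q = (6 - 6) - 1 = 0 - 1 = -1)
1970/b(-30) + (Q*(-325))/1993 = 1970/(-8 - 30) - 1*(-325)/1993 = 1970/(-38) + 325*(1/1993) = 1970*(-1/38) + 325/1993 = -985/19 + 325/1993 = -1956930/37867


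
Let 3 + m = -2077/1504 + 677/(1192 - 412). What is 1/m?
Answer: -293280/1030303 ≈ -0.28465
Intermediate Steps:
m = -1030303/293280 (m = -3 + (-2077/1504 + 677/(1192 - 412)) = -3 + (-2077*1/1504 + 677/780) = -3 + (-2077/1504 + 677*(1/780)) = -3 + (-2077/1504 + 677/780) = -3 - 150463/293280 = -1030303/293280 ≈ -3.5130)
1/m = 1/(-1030303/293280) = -293280/1030303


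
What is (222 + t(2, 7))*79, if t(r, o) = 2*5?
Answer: 18328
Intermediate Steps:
t(r, o) = 10
(222 + t(2, 7))*79 = (222 + 10)*79 = 232*79 = 18328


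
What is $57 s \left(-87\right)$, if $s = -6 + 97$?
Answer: $-451269$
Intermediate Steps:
$s = 91$
$57 s \left(-87\right) = 57 \cdot 91 \left(-87\right) = 5187 \left(-87\right) = -451269$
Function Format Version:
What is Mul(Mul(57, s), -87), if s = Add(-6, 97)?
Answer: -451269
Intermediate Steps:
s = 91
Mul(Mul(57, s), -87) = Mul(Mul(57, 91), -87) = Mul(5187, -87) = -451269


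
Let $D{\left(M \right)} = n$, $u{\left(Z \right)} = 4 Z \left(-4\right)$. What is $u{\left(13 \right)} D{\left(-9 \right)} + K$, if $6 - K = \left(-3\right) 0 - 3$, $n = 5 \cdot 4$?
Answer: $-4151$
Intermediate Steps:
$u{\left(Z \right)} = - 16 Z$
$n = 20$
$D{\left(M \right)} = 20$
$K = 9$ ($K = 6 - \left(\left(-3\right) 0 - 3\right) = 6 - \left(0 - 3\right) = 6 - -3 = 6 + 3 = 9$)
$u{\left(13 \right)} D{\left(-9 \right)} + K = \left(-16\right) 13 \cdot 20 + 9 = \left(-208\right) 20 + 9 = -4160 + 9 = -4151$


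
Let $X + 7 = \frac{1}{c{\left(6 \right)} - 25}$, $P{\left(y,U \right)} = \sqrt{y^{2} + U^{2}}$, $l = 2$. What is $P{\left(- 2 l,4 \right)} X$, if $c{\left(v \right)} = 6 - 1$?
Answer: $- \frac{141 \sqrt{2}}{5} \approx -39.881$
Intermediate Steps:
$c{\left(v \right)} = 5$
$P{\left(y,U \right)} = \sqrt{U^{2} + y^{2}}$
$X = - \frac{141}{20}$ ($X = -7 + \frac{1}{5 - 25} = -7 + \frac{1}{-20} = -7 - \frac{1}{20} = - \frac{141}{20} \approx -7.05$)
$P{\left(- 2 l,4 \right)} X = \sqrt{4^{2} + \left(\left(-2\right) 2\right)^{2}} \left(- \frac{141}{20}\right) = \sqrt{16 + \left(-4\right)^{2}} \left(- \frac{141}{20}\right) = \sqrt{16 + 16} \left(- \frac{141}{20}\right) = \sqrt{32} \left(- \frac{141}{20}\right) = 4 \sqrt{2} \left(- \frac{141}{20}\right) = - \frac{141 \sqrt{2}}{5}$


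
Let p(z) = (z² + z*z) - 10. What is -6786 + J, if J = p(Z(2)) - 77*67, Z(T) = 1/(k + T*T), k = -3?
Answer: -11953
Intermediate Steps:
Z(T) = 1/(-3 + T²) (Z(T) = 1/(-3 + T*T) = 1/(-3 + T²))
p(z) = -10 + 2*z² (p(z) = (z² + z²) - 10 = 2*z² - 10 = -10 + 2*z²)
J = -5167 (J = (-10 + 2*(1/(-3 + 2²))²) - 77*67 = (-10 + 2*(1/(-3 + 4))²) - 5159 = (-10 + 2*(1/1)²) - 5159 = (-10 + 2*1²) - 5159 = (-10 + 2*1) - 5159 = (-10 + 2) - 5159 = -8 - 5159 = -5167)
-6786 + J = -6786 - 5167 = -11953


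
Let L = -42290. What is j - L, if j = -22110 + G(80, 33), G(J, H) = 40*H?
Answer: 21500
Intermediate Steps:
j = -20790 (j = -22110 + 40*33 = -22110 + 1320 = -20790)
j - L = -20790 - 1*(-42290) = -20790 + 42290 = 21500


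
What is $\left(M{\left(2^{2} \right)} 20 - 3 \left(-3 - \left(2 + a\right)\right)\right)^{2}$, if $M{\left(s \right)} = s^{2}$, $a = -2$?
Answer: $108241$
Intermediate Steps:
$\left(M{\left(2^{2} \right)} 20 - 3 \left(-3 - \left(2 + a\right)\right)\right)^{2} = \left(\left(2^{2}\right)^{2} \cdot 20 - 3 \left(-3 - 0\right)\right)^{2} = \left(4^{2} \cdot 20 - 3 \left(-3 + \left(-2 + 2\right)\right)\right)^{2} = \left(16 \cdot 20 - 3 \left(-3 + 0\right)\right)^{2} = \left(320 - -9\right)^{2} = \left(320 + 9\right)^{2} = 329^{2} = 108241$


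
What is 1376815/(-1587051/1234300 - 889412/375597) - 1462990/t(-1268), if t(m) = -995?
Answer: -126524195046889663394/337084672383353 ≈ -3.7535e+5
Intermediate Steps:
1376815/(-1587051/1234300 - 889412/375597) - 1462990/t(-1268) = 1376815/(-1587051/1234300 - 889412/375597) - 1462990/(-995) = 1376815/(-1587051*1/1234300 - 889412*1/375597) - 1462990*(-1/995) = 1376815/(-1587051/1234300 - 889412/375597) + 292598/199 = 1376815/(-1693892826047/463599377100) + 292598/199 = 1376815*(-463599377100/1693892826047) + 292598/199 = -638290576381936500/1693892826047 + 292598/199 = -126524195046889663394/337084672383353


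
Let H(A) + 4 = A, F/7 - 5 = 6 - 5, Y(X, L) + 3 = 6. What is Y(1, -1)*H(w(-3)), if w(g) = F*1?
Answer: 114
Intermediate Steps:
Y(X, L) = 3 (Y(X, L) = -3 + 6 = 3)
F = 42 (F = 35 + 7*(6 - 5) = 35 + 7*1 = 35 + 7 = 42)
w(g) = 42 (w(g) = 42*1 = 42)
H(A) = -4 + A
Y(1, -1)*H(w(-3)) = 3*(-4 + 42) = 3*38 = 114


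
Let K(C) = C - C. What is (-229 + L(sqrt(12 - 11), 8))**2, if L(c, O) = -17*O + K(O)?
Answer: 133225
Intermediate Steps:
K(C) = 0
L(c, O) = -17*O (L(c, O) = -17*O + 0 = -17*O)
(-229 + L(sqrt(12 - 11), 8))**2 = (-229 - 17*8)**2 = (-229 - 136)**2 = (-365)**2 = 133225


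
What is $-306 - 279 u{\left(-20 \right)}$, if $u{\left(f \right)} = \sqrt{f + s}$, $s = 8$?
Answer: $-306 - 558 i \sqrt{3} \approx -306.0 - 966.48 i$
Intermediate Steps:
$u{\left(f \right)} = \sqrt{8 + f}$ ($u{\left(f \right)} = \sqrt{f + 8} = \sqrt{8 + f}$)
$-306 - 279 u{\left(-20 \right)} = -306 - 279 \sqrt{8 - 20} = -306 - 279 \sqrt{-12} = -306 - 279 \cdot 2 i \sqrt{3} = -306 - 558 i \sqrt{3}$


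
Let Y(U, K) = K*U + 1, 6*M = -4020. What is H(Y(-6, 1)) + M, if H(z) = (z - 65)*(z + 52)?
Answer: -3960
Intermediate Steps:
M = -670 (M = (⅙)*(-4020) = -670)
Y(U, K) = 1 + K*U
H(z) = (-65 + z)*(52 + z)
H(Y(-6, 1)) + M = (-3380 + (1 + 1*(-6))² - 13*(1 + 1*(-6))) - 670 = (-3380 + (1 - 6)² - 13*(1 - 6)) - 670 = (-3380 + (-5)² - 13*(-5)) - 670 = (-3380 + 25 + 65) - 670 = -3290 - 670 = -3960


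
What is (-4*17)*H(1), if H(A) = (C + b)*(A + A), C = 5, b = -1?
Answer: -544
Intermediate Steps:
H(A) = 8*A (H(A) = (5 - 1)*(A + A) = 4*(2*A) = 8*A)
(-4*17)*H(1) = (-4*17)*(8*1) = -68*8 = -544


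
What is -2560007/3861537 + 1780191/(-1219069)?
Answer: -9995098587050/4707480049053 ≈ -2.1232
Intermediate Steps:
-2560007/3861537 + 1780191/(-1219069) = -2560007*1/3861537 + 1780191*(-1/1219069) = -2560007/3861537 - 1780191/1219069 = -9995098587050/4707480049053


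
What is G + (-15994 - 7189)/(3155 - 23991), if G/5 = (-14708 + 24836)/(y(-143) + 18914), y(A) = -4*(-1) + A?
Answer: 298079173/78239180 ≈ 3.8098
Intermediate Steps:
y(A) = 4 + A
G = 10128/3755 (G = 5*((-14708 + 24836)/((4 - 143) + 18914)) = 5*(10128/(-139 + 18914)) = 5*(10128/18775) = 10128/3755 ≈ 2.6972)
G + (-15994 - 7189)/(3155 - 23991) = 10128/3755 + (-15994 - 7189)/(3155 - 23991) = 10128/3755 - 23183/(-20836) = 10128/3755 - 23183*(-1/20836) = 10128/3755 + 23183/20836 = 298079173/78239180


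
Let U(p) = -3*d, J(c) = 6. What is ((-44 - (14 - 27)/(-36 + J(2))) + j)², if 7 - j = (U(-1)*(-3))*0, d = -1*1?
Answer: 1261129/900 ≈ 1401.3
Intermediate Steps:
d = -1
U(p) = 3 (U(p) = -3*(-1) = 3)
j = 7 (j = 7 - 3*(-3)*0 = 7 - (-9)*0 = 7 - 1*0 = 7 + 0 = 7)
((-44 - (14 - 27)/(-36 + J(2))) + j)² = ((-44 - (14 - 27)/(-36 + 6)) + 7)² = ((-44 - (-13)/(-30)) + 7)² = ((-44 - (-13)*(-1)/30) + 7)² = ((-44 - 1*13/30) + 7)² = ((-44 - 13/30) + 7)² = (-1333/30 + 7)² = (-1123/30)² = 1261129/900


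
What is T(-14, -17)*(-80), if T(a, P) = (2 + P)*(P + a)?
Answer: -37200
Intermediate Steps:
T(-14, -17)*(-80) = ((-17)**2 + 2*(-17) + 2*(-14) - 17*(-14))*(-80) = (289 - 34 - 28 + 238)*(-80) = 465*(-80) = -37200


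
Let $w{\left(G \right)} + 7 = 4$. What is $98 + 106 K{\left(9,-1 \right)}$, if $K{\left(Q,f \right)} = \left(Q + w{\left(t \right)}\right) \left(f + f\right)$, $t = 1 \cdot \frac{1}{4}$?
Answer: $-1174$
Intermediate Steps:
$t = \frac{1}{4}$ ($t = 1 \cdot \frac{1}{4} = \frac{1}{4} \approx 0.25$)
$w{\left(G \right)} = -3$ ($w{\left(G \right)} = -7 + 4 = -3$)
$K{\left(Q,f \right)} = 2 f \left(-3 + Q\right)$ ($K{\left(Q,f \right)} = \left(Q - 3\right) \left(f + f\right) = \left(-3 + Q\right) 2 f = 2 f \left(-3 + Q\right)$)
$98 + 106 K{\left(9,-1 \right)} = 98 + 106 \cdot 2 \left(-1\right) \left(-3 + 9\right) = 98 + 106 \cdot 2 \left(-1\right) 6 = 98 + 106 \left(-12\right) = 98 - 1272 = -1174$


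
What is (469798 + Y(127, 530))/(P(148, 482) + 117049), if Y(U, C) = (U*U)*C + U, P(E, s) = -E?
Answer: 9018295/116901 ≈ 77.145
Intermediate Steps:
Y(U, C) = U + C*U² (Y(U, C) = U²*C + U = C*U² + U = U + C*U²)
(469798 + Y(127, 530))/(P(148, 482) + 117049) = (469798 + 127*(1 + 530*127))/(-1*148 + 117049) = (469798 + 127*(1 + 67310))/(-148 + 117049) = (469798 + 127*67311)/116901 = (469798 + 8548497)*(1/116901) = 9018295*(1/116901) = 9018295/116901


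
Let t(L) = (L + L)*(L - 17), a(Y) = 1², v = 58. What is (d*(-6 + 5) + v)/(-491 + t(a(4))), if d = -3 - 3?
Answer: -64/523 ≈ -0.12237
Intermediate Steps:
d = -6
a(Y) = 1
t(L) = 2*L*(-17 + L) (t(L) = (2*L)*(-17 + L) = 2*L*(-17 + L))
(d*(-6 + 5) + v)/(-491 + t(a(4))) = (-6*(-6 + 5) + 58)/(-491 + 2*1*(-17 + 1)) = (-6*(-1) + 58)/(-491 + 2*1*(-16)) = (6 + 58)/(-491 - 32) = 64/(-523) = 64*(-1/523) = -64/523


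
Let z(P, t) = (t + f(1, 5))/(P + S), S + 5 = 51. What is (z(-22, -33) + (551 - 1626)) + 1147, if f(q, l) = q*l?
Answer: 425/6 ≈ 70.833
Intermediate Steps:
S = 46 (S = -5 + 51 = 46)
f(q, l) = l*q
z(P, t) = (5 + t)/(46 + P) (z(P, t) = (t + 5*1)/(P + 46) = (t + 5)/(46 + P) = (5 + t)/(46 + P))
(z(-22, -33) + (551 - 1626)) + 1147 = ((5 - 33)/(46 - 22) + (551 - 1626)) + 1147 = (-28/24 - 1075) + 1147 = ((1/24)*(-28) - 1075) + 1147 = (-7/6 - 1075) + 1147 = -6457/6 + 1147 = 425/6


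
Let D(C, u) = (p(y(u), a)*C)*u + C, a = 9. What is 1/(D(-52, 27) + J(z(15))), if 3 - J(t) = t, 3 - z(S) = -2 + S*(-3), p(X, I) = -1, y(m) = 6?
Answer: 1/1305 ≈ 0.00076628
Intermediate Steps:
z(S) = 5 + 3*S (z(S) = 3 - (-2 + S*(-3)) = 3 - (-2 - 3*S) = 3 + (2 + 3*S) = 5 + 3*S)
J(t) = 3 - t
D(C, u) = C - C*u (D(C, u) = (-C)*u + C = -C*u + C = C - C*u)
1/(D(-52, 27) + J(z(15))) = 1/(-52*(1 - 1*27) + (3 - (5 + 3*15))) = 1/(-52*(1 - 27) + (3 - (5 + 45))) = 1/(-52*(-26) + (3 - 1*50)) = 1/(1352 + (3 - 50)) = 1/(1352 - 47) = 1/1305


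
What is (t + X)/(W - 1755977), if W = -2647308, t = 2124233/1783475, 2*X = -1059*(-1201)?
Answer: -2268332978491/15706297430750 ≈ -0.14442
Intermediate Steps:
X = 1271859/2 (X = (-1059*(-1201))/2 = (½)*1271859 = 1271859/2 ≈ 6.3593e+5)
t = 2124233/1783475 (t = 2124233*(1/1783475) = 2124233/1783475 ≈ 1.1911)
(t + X)/(W - 1755977) = (2124233/1783475 + 1271859/2)/(-2647308 - 1755977) = (2268332978491/3566950)/(-4403285) = (2268332978491/3566950)*(-1/4403285) = -2268332978491/15706297430750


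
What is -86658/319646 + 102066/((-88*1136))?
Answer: -10322003895/7988592832 ≈ -1.2921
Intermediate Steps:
-86658/319646 + 102066/((-88*1136)) = -86658*1/319646 + 102066/(-99968) = -43329/159823 + 102066*(-1/99968) = -43329/159823 - 51033/49984 = -10322003895/7988592832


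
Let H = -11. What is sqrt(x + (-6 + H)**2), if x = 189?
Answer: sqrt(478) ≈ 21.863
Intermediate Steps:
sqrt(x + (-6 + H)**2) = sqrt(189 + (-6 - 11)**2) = sqrt(189 + (-17)**2) = sqrt(189 + 289) = sqrt(478)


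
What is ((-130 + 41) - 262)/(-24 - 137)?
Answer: 351/161 ≈ 2.1801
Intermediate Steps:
((-130 + 41) - 262)/(-24 - 137) = (-89 - 262)/(-161) = -351*(-1/161) = 351/161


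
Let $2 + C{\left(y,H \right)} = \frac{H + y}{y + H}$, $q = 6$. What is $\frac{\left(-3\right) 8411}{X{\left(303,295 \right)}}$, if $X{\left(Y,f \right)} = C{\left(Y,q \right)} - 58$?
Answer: $\frac{25233}{59} \approx 427.68$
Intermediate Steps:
$C{\left(y,H \right)} = -1$ ($C{\left(y,H \right)} = -2 + \frac{H + y}{y + H} = -2 + \frac{H + y}{H + y} = -2 + 1 = -1$)
$X{\left(Y,f \right)} = -59$ ($X{\left(Y,f \right)} = -1 - 58 = -59$)
$\frac{\left(-3\right) 8411}{X{\left(303,295 \right)}} = \frac{\left(-3\right) 8411}{-59} = \left(-25233\right) \left(- \frac{1}{59}\right) = \frac{25233}{59}$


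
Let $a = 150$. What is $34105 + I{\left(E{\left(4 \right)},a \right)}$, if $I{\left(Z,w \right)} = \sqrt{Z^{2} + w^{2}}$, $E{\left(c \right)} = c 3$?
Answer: $34105 + 6 \sqrt{629} \approx 34256.0$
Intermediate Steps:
$E{\left(c \right)} = 3 c$
$34105 + I{\left(E{\left(4 \right)},a \right)} = 34105 + \sqrt{\left(3 \cdot 4\right)^{2} + 150^{2}} = 34105 + \sqrt{12^{2} + 22500} = 34105 + \sqrt{144 + 22500} = 34105 + \sqrt{22644} = 34105 + 6 \sqrt{629}$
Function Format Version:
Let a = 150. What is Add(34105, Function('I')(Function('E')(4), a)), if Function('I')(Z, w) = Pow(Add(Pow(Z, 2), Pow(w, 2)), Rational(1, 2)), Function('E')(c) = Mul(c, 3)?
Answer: Add(34105, Mul(6, Pow(629, Rational(1, 2)))) ≈ 34256.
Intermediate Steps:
Function('E')(c) = Mul(3, c)
Add(34105, Function('I')(Function('E')(4), a)) = Add(34105, Pow(Add(Pow(Mul(3, 4), 2), Pow(150, 2)), Rational(1, 2))) = Add(34105, Pow(Add(Pow(12, 2), 22500), Rational(1, 2))) = Add(34105, Pow(Add(144, 22500), Rational(1, 2))) = Add(34105, Pow(22644, Rational(1, 2))) = Add(34105, Mul(6, Pow(629, Rational(1, 2))))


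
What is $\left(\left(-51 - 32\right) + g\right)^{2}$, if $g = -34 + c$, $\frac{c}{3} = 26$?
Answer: $1521$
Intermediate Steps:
$c = 78$ ($c = 3 \cdot 26 = 78$)
$g = 44$ ($g = -34 + 78 = 44$)
$\left(\left(-51 - 32\right) + g\right)^{2} = \left(\left(-51 - 32\right) + 44\right)^{2} = \left(-83 + 44\right)^{2} = \left(-39\right)^{2} = 1521$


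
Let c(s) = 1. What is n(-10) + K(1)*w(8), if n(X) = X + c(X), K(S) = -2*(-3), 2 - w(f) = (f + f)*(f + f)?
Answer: -1533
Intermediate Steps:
w(f) = 2 - 4*f² (w(f) = 2 - (f + f)*(f + f) = 2 - 2*f*2*f = 2 - 4*f²)
K(S) = 6
n(X) = 1 + X (n(X) = X + 1 = 1 + X)
n(-10) + K(1)*w(8) = (1 - 10) + 6*(2 - 4*8²) = -9 + 6*(2 - 4*64) = -9 + 6*(2 - 256) = -9 + 6*(-254) = -9 - 1524 = -1533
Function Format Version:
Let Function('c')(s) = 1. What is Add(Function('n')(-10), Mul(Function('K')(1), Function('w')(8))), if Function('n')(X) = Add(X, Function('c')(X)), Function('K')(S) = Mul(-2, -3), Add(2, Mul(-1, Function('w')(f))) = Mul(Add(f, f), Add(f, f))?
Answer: -1533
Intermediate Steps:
Function('w')(f) = Add(2, Mul(-4, Pow(f, 2))) (Function('w')(f) = Add(2, Mul(-1, Mul(Add(f, f), Add(f, f)))) = Add(2, Mul(-1, Mul(Mul(2, f), Mul(2, f)))) = Add(2, Mul(-1, Mul(4, Pow(f, 2)))) = Add(2, Mul(-4, Pow(f, 2))))
Function('K')(S) = 6
Function('n')(X) = Add(1, X) (Function('n')(X) = Add(X, 1) = Add(1, X))
Add(Function('n')(-10), Mul(Function('K')(1), Function('w')(8))) = Add(Add(1, -10), Mul(6, Add(2, Mul(-4, Pow(8, 2))))) = Add(-9, Mul(6, Add(2, Mul(-4, 64)))) = Add(-9, Mul(6, Add(2, -256))) = Add(-9, Mul(6, -254)) = Add(-9, -1524) = -1533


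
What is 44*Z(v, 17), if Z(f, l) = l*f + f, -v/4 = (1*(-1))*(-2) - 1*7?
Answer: 15840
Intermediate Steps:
v = 20 (v = -4*((1*(-1))*(-2) - 1*7) = -4*(-1*(-2) - 7) = -4*(2 - 7) = -4*(-5) = 20)
Z(f, l) = f + f*l (Z(f, l) = f*l + f = f + f*l)
44*Z(v, 17) = 44*(20*(1 + 17)) = 44*(20*18) = 44*360 = 15840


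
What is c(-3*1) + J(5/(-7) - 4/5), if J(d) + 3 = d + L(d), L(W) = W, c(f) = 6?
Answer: -1/35 ≈ -0.028571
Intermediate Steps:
J(d) = -3 + 2*d (J(d) = -3 + (d + d) = -3 + 2*d)
c(-3*1) + J(5/(-7) - 4/5) = 6 + (-3 + 2*(5/(-7) - 4/5)) = 6 + (-3 + 2*(5*(-⅐) - 4*⅕)) = 6 + (-3 + 2*(-5/7 - ⅘)) = 6 + (-3 + 2*(-53/35)) = 6 + (-3 - 106/35) = 6 - 211/35 = -1/35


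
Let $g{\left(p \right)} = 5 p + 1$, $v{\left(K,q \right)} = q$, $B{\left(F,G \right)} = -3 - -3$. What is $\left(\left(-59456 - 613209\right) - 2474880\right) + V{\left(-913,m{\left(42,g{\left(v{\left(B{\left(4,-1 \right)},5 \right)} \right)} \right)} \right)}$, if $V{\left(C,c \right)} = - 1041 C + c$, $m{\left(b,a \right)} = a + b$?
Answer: $-2197044$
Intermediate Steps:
$B{\left(F,G \right)} = 0$ ($B{\left(F,G \right)} = -3 + 3 = 0$)
$g{\left(p \right)} = 1 + 5 p$
$V{\left(C,c \right)} = c - 1041 C$
$\left(\left(-59456 - 613209\right) - 2474880\right) + V{\left(-913,m{\left(42,g{\left(v{\left(B{\left(4,-1 \right)},5 \right)} \right)} \right)} \right)} = \left(\left(-59456 - 613209\right) - 2474880\right) + \left(\left(\left(1 + 5 \cdot 5\right) + 42\right) - -950433\right) = \left(\left(-59456 - 613209\right) - 2474880\right) + \left(\left(\left(1 + 25\right) + 42\right) + 950433\right) = \left(-672665 - 2474880\right) + \left(\left(26 + 42\right) + 950433\right) = -3147545 + \left(68 + 950433\right) = -3147545 + 950501 = -2197044$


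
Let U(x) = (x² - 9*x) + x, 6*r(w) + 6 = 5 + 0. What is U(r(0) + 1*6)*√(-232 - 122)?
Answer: -455*I*√354/36 ≈ -237.8*I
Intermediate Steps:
r(w) = -⅙ (r(w) = -1 + (5 + 0)/6 = -1 + (⅙)*5 = -1 + ⅚ = -⅙)
U(x) = x² - 8*x
U(r(0) + 1*6)*√(-232 - 122) = ((-⅙ + 1*6)*(-8 + (-⅙ + 1*6)))*√(-232 - 122) = ((-⅙ + 6)*(-8 + (-⅙ + 6)))*√(-354) = (35*(-8 + 35/6)/6)*(I*√354) = ((35/6)*(-13/6))*(I*√354) = -455*I*√354/36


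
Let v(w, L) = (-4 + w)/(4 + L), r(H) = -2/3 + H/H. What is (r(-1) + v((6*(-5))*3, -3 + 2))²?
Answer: 961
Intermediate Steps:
r(H) = ⅓ (r(H) = -2*⅓ + 1 = -⅔ + 1 = ⅓)
v(w, L) = (-4 + w)/(4 + L)
(r(-1) + v((6*(-5))*3, -3 + 2))² = (⅓ + (-4 + (6*(-5))*3)/(4 + (-3 + 2)))² = (⅓ + (-4 - 30*3)/(4 - 1))² = (⅓ + (-4 - 90)/3)² = (⅓ + (⅓)*(-94))² = (⅓ - 94/3)² = (-31)² = 961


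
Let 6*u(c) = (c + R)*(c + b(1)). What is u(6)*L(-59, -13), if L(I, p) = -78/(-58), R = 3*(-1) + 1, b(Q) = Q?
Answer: 182/29 ≈ 6.2759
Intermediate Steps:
R = -2 (R = -3 + 1 = -2)
u(c) = (1 + c)*(-2 + c)/6 (u(c) = ((c - 2)*(c + 1))/6 = ((-2 + c)*(1 + c))/6 = ((1 + c)*(-2 + c))/6 = (1 + c)*(-2 + c)/6)
L(I, p) = 39/29 (L(I, p) = -78*(-1/58) = 39/29)
u(6)*L(-59, -13) = (-⅓ - ⅙*6 + (⅙)*6²)*(39/29) = (-⅓ - 1 + (⅙)*36)*(39/29) = (-⅓ - 1 + 6)*(39/29) = (14/3)*(39/29) = 182/29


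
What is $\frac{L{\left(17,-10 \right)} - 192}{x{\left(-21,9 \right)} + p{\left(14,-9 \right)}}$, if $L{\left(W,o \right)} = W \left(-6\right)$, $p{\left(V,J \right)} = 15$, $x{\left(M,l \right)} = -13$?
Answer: $-147$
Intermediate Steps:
$L{\left(W,o \right)} = - 6 W$
$\frac{L{\left(17,-10 \right)} - 192}{x{\left(-21,9 \right)} + p{\left(14,-9 \right)}} = \frac{\left(-6\right) 17 - 192}{-13 + 15} = \frac{-102 - 192}{2} = \left(-294\right) \frac{1}{2} = -147$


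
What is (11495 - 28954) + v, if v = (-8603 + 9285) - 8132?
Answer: -24909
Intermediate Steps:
v = -7450 (v = 682 - 8132 = -7450)
(11495 - 28954) + v = (11495 - 28954) - 7450 = -17459 - 7450 = -24909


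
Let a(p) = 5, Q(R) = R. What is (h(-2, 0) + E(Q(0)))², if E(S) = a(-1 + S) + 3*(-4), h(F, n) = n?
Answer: 49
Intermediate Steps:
E(S) = -7 (E(S) = 5 + 3*(-4) = 5 - 12 = -7)
(h(-2, 0) + E(Q(0)))² = (0 - 7)² = (-7)² = 49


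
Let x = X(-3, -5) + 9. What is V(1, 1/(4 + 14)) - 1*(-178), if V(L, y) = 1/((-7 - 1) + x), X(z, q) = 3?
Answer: 713/4 ≈ 178.25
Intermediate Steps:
x = 12 (x = 3 + 9 = 12)
V(L, y) = 1/4 (V(L, y) = 1/((-7 - 1) + 12) = 1/(-8 + 12) = 1/4)
V(1, 1/(4 + 14)) - 1*(-178) = 1/4 - 1*(-178) = 1/4 + 178 = 713/4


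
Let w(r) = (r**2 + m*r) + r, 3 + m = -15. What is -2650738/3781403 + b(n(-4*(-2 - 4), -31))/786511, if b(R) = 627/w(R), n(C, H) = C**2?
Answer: -20341920603137407/29018710965077184 ≈ -0.70099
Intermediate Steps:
m = -18 (m = -3 - 15 = -18)
w(r) = r**2 - 17*r (w(r) = (r**2 - 18*r) + r = r**2 - 17*r)
b(R) = 627/(R*(-17 + R)) (b(R) = 627/((R*(-17 + R))) = 627*(1/(R*(-17 + R))) = 627/(R*(-17 + R)))
-2650738/3781403 + b(n(-4*(-2 - 4), -31))/786511 = -2650738/3781403 + (627/(((-4*(-2 - 4))**2)*(-17 + (-4*(-2 - 4))**2)))/786511 = -2650738*1/3781403 + (627/(((-4*(-6))**2)*(-17 + (-4*(-6))**2)))*(1/786511) = -2650738/3781403 + (627/((24**2)*(-17 + 24**2)))*(1/786511) = -2650738/3781403 + (627/(576*(-17 + 576)))*(1/786511) = -2650738/3781403 + (627*(1/576)/559)*(1/786511) = -2650738/3781403 + (627*(1/576)*(1/559))*(1/786511) = -2650738/3781403 + (209/107328)*(1/786511) = -2650738/3781403 + 19/7674059328 = -20341920603137407/29018710965077184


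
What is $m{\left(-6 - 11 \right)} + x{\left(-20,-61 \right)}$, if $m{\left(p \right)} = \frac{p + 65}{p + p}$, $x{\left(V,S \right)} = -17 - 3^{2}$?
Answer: $- \frac{466}{17} \approx -27.412$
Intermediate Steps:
$x{\left(V,S \right)} = -26$ ($x{\left(V,S \right)} = -17 - 9 = -26$)
$m{\left(p \right)} = \frac{65 + p}{2 p}$
$m{\left(-6 - 11 \right)} + x{\left(-20,-61 \right)} = \frac{65 - 17}{2 \left(-6 - 11\right)} - 26 = \frac{65 - 17}{2 \left(-17\right)} - 26 = \frac{1}{2} \left(- \frac{1}{17}\right) 48 - 26 = - \frac{24}{17} - 26 = - \frac{466}{17}$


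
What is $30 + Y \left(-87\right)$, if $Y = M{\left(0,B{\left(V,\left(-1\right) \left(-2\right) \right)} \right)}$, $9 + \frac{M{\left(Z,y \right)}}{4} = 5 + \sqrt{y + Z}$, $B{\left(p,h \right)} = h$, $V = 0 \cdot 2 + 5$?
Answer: $1422 - 348 \sqrt{2} \approx 929.85$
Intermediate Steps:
$V = 5$ ($V = 0 + 5 = 5$)
$M{\left(Z,y \right)} = -16 + 4 \sqrt{Z + y}$ ($M{\left(Z,y \right)} = -36 + 4 \left(5 + \sqrt{y + Z}\right) = -36 + 4 \left(5 + \sqrt{Z + y}\right) = -36 + \left(20 + 4 \sqrt{Z + y}\right) = -16 + 4 \sqrt{Z + y}$)
$Y = -16 + 4 \sqrt{2}$ ($Y = -16 + 4 \sqrt{0 - -2} = -16 + 4 \sqrt{0 + 2} = -16 + 4 \sqrt{2} \approx -10.343$)
$30 + Y \left(-87\right) = 30 + \left(-16 + 4 \sqrt{2}\right) \left(-87\right) = 30 + \left(1392 - 348 \sqrt{2}\right) = 1422 - 348 \sqrt{2}$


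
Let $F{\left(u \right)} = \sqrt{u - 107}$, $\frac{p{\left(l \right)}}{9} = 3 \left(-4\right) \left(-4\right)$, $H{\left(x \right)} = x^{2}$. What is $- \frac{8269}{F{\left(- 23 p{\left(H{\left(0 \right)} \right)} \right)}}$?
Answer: $\frac{8269 i \sqrt{83}}{913} \approx 82.513 i$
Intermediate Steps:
$p{\left(l \right)} = 432$ ($p{\left(l \right)} = 9 \cdot 3 \left(-4\right) \left(-4\right) = 9 \left(\left(-12\right) \left(-4\right)\right) = 9 \cdot 48 = 432$)
$F{\left(u \right)} = \sqrt{-107 + u}$
$- \frac{8269}{F{\left(- 23 p{\left(H{\left(0 \right)} \right)} \right)}} = - \frac{8269}{\sqrt{-107 - 9936}} = - \frac{8269}{\sqrt{-10043}} = - \frac{8269}{11 i \sqrt{83}} = - 8269 \left(- \frac{i \sqrt{83}}{913}\right) = \frac{8269 i \sqrt{83}}{913}$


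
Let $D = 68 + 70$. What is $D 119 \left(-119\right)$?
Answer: $-1954218$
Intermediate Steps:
$D = 138$
$D 119 \left(-119\right) = 138 \cdot 119 \left(-119\right) = 16422 \left(-119\right) = -1954218$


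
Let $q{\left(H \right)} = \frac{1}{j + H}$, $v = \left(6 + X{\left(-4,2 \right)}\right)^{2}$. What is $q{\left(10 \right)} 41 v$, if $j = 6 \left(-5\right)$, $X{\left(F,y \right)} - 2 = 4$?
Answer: $- \frac{1476}{5} \approx -295.2$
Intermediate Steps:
$X{\left(F,y \right)} = 6$ ($X{\left(F,y \right)} = 2 + 4 = 6$)
$j = -30$
$v = 144$ ($v = \left(6 + 6\right)^{2} = 12^{2} = 144$)
$q{\left(H \right)} = \frac{1}{-30 + H}$
$q{\left(10 \right)} 41 v = \frac{1}{-30 + 10} \cdot 41 \cdot 144 = \frac{1}{-20} \cdot 41 \cdot 144 = \left(- \frac{1}{20}\right) 41 \cdot 144 = \left(- \frac{41}{20}\right) 144 = - \frac{1476}{5}$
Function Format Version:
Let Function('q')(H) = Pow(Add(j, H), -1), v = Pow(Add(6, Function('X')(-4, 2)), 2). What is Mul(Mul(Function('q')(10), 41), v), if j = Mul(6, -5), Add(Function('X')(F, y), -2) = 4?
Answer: Rational(-1476, 5) ≈ -295.20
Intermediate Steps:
Function('X')(F, y) = 6 (Function('X')(F, y) = Add(2, 4) = 6)
j = -30
v = 144 (v = Pow(Add(6, 6), 2) = Pow(12, 2) = 144)
Function('q')(H) = Pow(Add(-30, H), -1)
Mul(Mul(Function('q')(10), 41), v) = Mul(Mul(Pow(Add(-30, 10), -1), 41), 144) = Mul(Mul(Pow(-20, -1), 41), 144) = Mul(Mul(Rational(-1, 20), 41), 144) = Mul(Rational(-41, 20), 144) = Rational(-1476, 5)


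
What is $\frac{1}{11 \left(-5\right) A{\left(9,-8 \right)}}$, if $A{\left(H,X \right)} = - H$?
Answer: $\frac{1}{495} \approx 0.0020202$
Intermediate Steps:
$\frac{1}{11 \left(-5\right) A{\left(9,-8 \right)}} = \frac{1}{11 \left(-5\right) \left(\left(-1\right) 9\right)} = \frac{1}{\left(-55\right) \left(-9\right)} = \frac{1}{495}$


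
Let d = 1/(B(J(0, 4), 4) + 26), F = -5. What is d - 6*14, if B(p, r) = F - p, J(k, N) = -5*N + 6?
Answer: -2939/35 ≈ -83.971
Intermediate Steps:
J(k, N) = 6 - 5*N
B(p, r) = -5 - p
d = 1/35 (d = 1/((-5 - (6 - 5*4)) + 26) = 1/((-5 - (6 - 20)) + 26) = 1/((-5 - 1*(-14)) + 26) = 1/((-5 + 14) + 26) = 1/(9 + 26) = 1/35 ≈ 0.028571)
d - 6*14 = 1/35 - 6*14 = 1/35 - 84 = -2939/35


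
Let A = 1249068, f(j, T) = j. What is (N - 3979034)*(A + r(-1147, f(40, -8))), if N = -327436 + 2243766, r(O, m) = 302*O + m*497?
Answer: -1902955826016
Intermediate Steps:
r(O, m) = 302*O + 497*m
N = 1916330
(N - 3979034)*(A + r(-1147, f(40, -8))) = (1916330 - 3979034)*(1249068 + (302*(-1147) + 497*40)) = -2062704*(1249068 + (-346394 + 19880)) = -2062704*(1249068 - 326514) = -2062704*922554 = -1902955826016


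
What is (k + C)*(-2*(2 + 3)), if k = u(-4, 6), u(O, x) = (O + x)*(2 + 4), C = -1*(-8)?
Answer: -200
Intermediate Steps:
C = 8
u(O, x) = 6*O + 6*x (u(O, x) = (O + x)*6 = 6*O + 6*x)
k = 12 (k = 6*(-4) + 6*6 = -24 + 36 = 12)
(k + C)*(-2*(2 + 3)) = (12 + 8)*(-2*(2 + 3)) = 20*(-2*5) = 20*(-10) = -200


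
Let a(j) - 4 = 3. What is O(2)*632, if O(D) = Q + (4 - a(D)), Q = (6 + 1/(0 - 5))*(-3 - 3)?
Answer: -119448/5 ≈ -23890.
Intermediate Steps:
a(j) = 7 (a(j) = 4 + 3 = 7)
Q = -174/5 (Q = (6 + 1/(-5))*(-6) = (6 - ⅕)*(-6) = (29/5)*(-6) = -174/5 ≈ -34.800)
O(D) = -189/5 (O(D) = -174/5 + (4 - 1*7) = -174/5 + (4 - 7) = -174/5 - 3 = -189/5)
O(2)*632 = -189/5*632 = -119448/5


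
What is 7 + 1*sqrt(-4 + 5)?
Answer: 8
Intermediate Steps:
7 + 1*sqrt(-4 + 5) = 7 + 1*sqrt(1) = 7 + 1*1 = 7 + 1 = 8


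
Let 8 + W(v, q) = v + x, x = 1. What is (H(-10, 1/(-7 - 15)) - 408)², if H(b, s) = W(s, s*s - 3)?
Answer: 83375161/484 ≈ 1.7226e+5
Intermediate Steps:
W(v, q) = -7 + v (W(v, q) = -8 + (v + 1) = -8 + (1 + v) = -7 + v)
H(b, s) = -7 + s
(H(-10, 1/(-7 - 15)) - 408)² = ((-7 + 1/(-7 - 15)) - 408)² = ((-7 + 1/(-22)) - 408)² = ((-7 - 1/22) - 408)² = (-155/22 - 408)² = (-9131/22)² = 83375161/484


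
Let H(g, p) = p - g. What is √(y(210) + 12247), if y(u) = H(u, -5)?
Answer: 16*√47 ≈ 109.69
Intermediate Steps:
y(u) = -5 - u
√(y(210) + 12247) = √((-5 - 1*210) + 12247) = √((-5 - 210) + 12247) = √(-215 + 12247) = √12032 = 16*√47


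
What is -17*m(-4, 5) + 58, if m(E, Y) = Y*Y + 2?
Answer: -401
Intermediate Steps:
m(E, Y) = 2 + Y² (m(E, Y) = Y² + 2 = 2 + Y²)
-17*m(-4, 5) + 58 = -17*(2 + 5²) + 58 = -17*(2 + 25) + 58 = -17*27 + 58 = -459 + 58 = -401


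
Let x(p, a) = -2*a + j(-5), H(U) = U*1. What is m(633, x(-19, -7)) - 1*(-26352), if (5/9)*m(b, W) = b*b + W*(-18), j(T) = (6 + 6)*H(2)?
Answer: 746361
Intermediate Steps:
H(U) = U
j(T) = 24 (j(T) = (6 + 6)*2 = 12*2 = 24)
x(p, a) = 24 - 2*a (x(p, a) = -2*a + 24 = 24 - 2*a)
m(b, W) = -162*W/5 + 9*b²/5 (m(b, W) = 9*(b*b + W*(-18))/5 = 9*(b² - 18*W)/5 = -162*W/5 + 9*b²/5)
m(633, x(-19, -7)) - 1*(-26352) = (-162*(24 - 2*(-7))/5 + (9/5)*633²) - 1*(-26352) = (-162*(24 + 14)/5 + (9/5)*400689) + 26352 = (-162/5*38 + 3606201/5) + 26352 = (-6156/5 + 3606201/5) + 26352 = 720009 + 26352 = 746361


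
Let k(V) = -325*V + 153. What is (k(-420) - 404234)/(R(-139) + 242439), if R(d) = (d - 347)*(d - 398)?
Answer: -267581/503421 ≈ -0.53153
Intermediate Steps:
R(d) = (-398 + d)*(-347 + d) (R(d) = (-347 + d)*(-398 + d) = (-398 + d)*(-347 + d))
k(V) = 153 - 325*V
(k(-420) - 404234)/(R(-139) + 242439) = ((153 - 325*(-420)) - 404234)/((138106 + (-139)² - 745*(-139)) + 242439) = ((153 + 136500) - 404234)/((138106 + 19321 + 103555) + 242439) = (136653 - 404234)/(260982 + 242439) = -267581/503421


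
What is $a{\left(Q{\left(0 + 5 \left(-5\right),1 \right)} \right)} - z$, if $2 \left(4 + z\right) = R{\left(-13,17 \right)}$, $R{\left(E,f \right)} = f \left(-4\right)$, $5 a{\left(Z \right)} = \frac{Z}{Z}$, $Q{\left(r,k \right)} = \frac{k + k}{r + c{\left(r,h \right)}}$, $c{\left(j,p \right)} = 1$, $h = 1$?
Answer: $\frac{191}{5} \approx 38.2$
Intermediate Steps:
$Q{\left(r,k \right)} = \frac{2 k}{1 + r}$ ($Q{\left(r,k \right)} = \frac{k + k}{r + 1} = \frac{2 k}{1 + r}$)
$a{\left(Z \right)} = \frac{1}{5}$ ($a{\left(Z \right)} = \frac{Z \frac{1}{Z}}{5} = \frac{1}{5} \cdot 1 = \frac{1}{5}$)
$R{\left(E,f \right)} = - 4 f$
$z = -38$ ($z = -4 + \frac{\left(-4\right) 17}{2} = -4 + \frac{1}{2} \left(-68\right) = -4 - 34 = -38$)
$a{\left(Q{\left(0 + 5 \left(-5\right),1 \right)} \right)} - z = \frac{1}{5} - -38 = \frac{1}{5} + 38 = \frac{191}{5}$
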